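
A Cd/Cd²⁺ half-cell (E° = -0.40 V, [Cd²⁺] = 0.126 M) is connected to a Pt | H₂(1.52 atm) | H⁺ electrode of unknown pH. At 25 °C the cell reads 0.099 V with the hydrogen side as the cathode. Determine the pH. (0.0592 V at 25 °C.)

E°_cell = 0.40 V and n = 2.
log Q = n(E° − E)/0.0592 = 2×(0.40 − 0.099)/0.0592 = 10.169.
With Q = [Cd²⁺]·P(H₂) / [H⁺]^2, solving for [H⁺] gives log[H⁺] = -5.443, so pH = 5.44.

pH = 5.44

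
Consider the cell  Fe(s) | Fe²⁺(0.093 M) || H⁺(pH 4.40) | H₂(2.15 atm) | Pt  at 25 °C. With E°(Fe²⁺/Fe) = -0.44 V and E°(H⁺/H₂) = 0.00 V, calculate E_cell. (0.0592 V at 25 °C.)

The hydrogen couple is the cathode, so E°_cell = 0.44 V; n = 2.
[H⁺] = 10^(−4.40) = 4 × 10^-5 M, and Q = [Fe²⁺]·P(H₂) / [H⁺]^2 = 1.26 × 10^8.
E = E° − (0.0592/2) log Q = 0.44 − (0.0592/2)(8.101) = 0.200 V.

0.20 V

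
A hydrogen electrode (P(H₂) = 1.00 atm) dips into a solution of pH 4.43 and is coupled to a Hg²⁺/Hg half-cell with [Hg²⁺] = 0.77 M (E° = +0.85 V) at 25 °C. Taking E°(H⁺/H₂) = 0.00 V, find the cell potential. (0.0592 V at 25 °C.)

1.11 V

The Hg²⁺/Hg couple is the cathode, so E°_cell = 0.85 V; n = 2.
[H⁺] = 10^(−4.43) = 3.7 × 10^-5 M, and Q = [H⁺]^2 / ([Hg²⁺]·P(H₂)) = 1.79 × 10^-9.
E = E° − (0.0592/2) log Q = 0.85 − (0.0592/2)(-8.746) = 1.109 V.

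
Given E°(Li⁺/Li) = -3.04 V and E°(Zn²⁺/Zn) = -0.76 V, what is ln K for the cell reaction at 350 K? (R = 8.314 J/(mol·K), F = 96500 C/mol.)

E°_cell = -0.76 − (-3.04) = 2.28 V, with n = 2 electrons transferred.
At equilibrium E = 0, so the Nernst equation gives ln K = nFE°/RT = (2)(96500)(2.28)/((8.314)(350)) = 151.22.

ln K = 151.2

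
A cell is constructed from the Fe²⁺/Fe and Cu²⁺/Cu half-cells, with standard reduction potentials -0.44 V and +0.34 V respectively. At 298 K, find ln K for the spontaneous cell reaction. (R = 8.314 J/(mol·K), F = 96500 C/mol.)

ln K = 60.8

E°_cell = +0.34 − (-0.44) = 0.78 V, with n = 2 electrons transferred.
At equilibrium E = 0, so the Nernst equation gives ln K = nFE°/RT = (2)(96500)(0.78)/((8.314)(298)) = 60.76.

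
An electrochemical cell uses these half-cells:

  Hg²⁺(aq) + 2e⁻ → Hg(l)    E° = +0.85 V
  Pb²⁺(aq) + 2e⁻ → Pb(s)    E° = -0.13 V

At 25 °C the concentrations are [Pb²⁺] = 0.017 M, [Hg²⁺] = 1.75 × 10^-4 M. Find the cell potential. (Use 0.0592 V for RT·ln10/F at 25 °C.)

The Hg²⁺/Hg couple has the higher reduction potential and acts as the cathode, so E°_cell = +0.85 − (-0.13) = 0.98 V.
Balancing electrons gives n = 2; the reaction quotient is Q = [Pb²⁺]/[Hg²⁺] = 97.1.
At 25 °C, E = E° − (0.0592/n) log Q = 0.98 − (0.0592/2)(1.987) = 0.980 − 0.059 = 0.921 V.

0.921 V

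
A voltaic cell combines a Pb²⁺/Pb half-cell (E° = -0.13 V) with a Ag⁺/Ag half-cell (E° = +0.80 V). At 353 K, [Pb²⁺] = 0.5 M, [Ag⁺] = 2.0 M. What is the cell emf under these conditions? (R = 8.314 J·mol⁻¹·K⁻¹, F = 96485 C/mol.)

0.962 V

The Ag⁺/Ag couple has the higher reduction potential and acts as the cathode, so E°_cell = +0.80 − (-0.13) = 0.93 V.
Balancing electrons gives n = 2; the reaction quotient is Q = [Pb²⁺]/[Ag⁺]^2 = 0.125.
E = E° − (RT/nF) ln Q = 0.93 − (8.314×353)/(2×96485) × (-2.079) = 0.930 + 0.032 = 0.962 V.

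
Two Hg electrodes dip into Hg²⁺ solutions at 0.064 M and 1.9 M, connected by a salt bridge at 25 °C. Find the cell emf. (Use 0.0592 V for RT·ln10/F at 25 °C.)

Both half-cells are Hg²⁺/Hg, so E°_cell = 0. The concentrated side is the cathode; the cell reaction moves Hg²⁺ from high to low concentration with n = 2.
Q = [Hg²⁺]_dilute/[Hg²⁺]_conc = 0.064/1.9 = 0.0337.
E = 0 − (0.0592/2) log Q = −(0.0592/2)(-1.473) = 0.0436 V.

0.044 V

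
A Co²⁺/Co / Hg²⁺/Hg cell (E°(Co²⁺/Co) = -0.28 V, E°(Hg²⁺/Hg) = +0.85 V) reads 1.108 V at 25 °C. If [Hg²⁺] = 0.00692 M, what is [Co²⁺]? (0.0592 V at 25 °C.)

From the Nernst equation, log Q = n(E° − E)/0.0592 = 2(1.13 − 1.108)/0.0592 = 0.743, so Q = 5.54.
With Q = [Co²⁺]/[Hg²⁺] and the known concentrations, [Co²⁺] in the numerator gives [Co²⁺] = 0.038 M.

0.038 M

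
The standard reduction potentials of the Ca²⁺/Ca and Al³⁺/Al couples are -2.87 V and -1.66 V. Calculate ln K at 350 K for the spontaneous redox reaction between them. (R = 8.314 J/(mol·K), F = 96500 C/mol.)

ln K = 240.8

E°_cell = -1.66 − (-2.87) = 1.21 V, with n = 6 electrons transferred.
At equilibrium E = 0, so the Nernst equation gives ln K = nFE°/RT = (6)(96500)(1.21)/((8.314)(350)) = 240.76.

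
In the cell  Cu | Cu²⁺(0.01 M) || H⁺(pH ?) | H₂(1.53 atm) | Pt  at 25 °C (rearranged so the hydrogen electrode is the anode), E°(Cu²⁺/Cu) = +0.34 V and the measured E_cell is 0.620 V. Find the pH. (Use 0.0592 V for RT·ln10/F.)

pH = 5.64

E°_cell = 0.34 V and n = 2.
log Q = n(E° − E)/0.0592 = 2×(0.34 − 0.620)/0.0592 = -9.459.
With Q = [H⁺]^2 / ([Cu²⁺]·P(H₂)), solving for [H⁺] gives log[H⁺] = -5.637, so pH = 5.64.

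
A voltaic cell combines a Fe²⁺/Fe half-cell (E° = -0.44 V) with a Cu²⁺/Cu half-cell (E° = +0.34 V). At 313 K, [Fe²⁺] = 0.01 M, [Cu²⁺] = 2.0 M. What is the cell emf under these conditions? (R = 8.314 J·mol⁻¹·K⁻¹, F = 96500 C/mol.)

0.851 V

The Cu²⁺/Cu couple has the higher reduction potential and acts as the cathode, so E°_cell = +0.34 − (-0.44) = 0.78 V.
Balancing electrons gives n = 2; the reaction quotient is Q = [Fe²⁺]/[Cu²⁺] = 0.00500.
E = E° − (RT/nF) ln Q = 0.78 − (8.314×313)/(2×96500) × (-5.298) = 0.780 + 0.071 = 0.851 V.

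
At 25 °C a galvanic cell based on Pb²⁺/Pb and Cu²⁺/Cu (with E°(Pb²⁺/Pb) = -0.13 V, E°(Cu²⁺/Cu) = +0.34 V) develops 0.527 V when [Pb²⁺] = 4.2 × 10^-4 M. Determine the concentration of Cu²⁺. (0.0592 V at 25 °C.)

0.035 M

From the Nernst equation, log Q = n(E° − E)/0.0592 = 2(0.47 − 0.527)/0.0592 = -1.926, so Q = 0.0119.
With Q = [Pb²⁺]/[Cu²⁺] and the known concentrations, [Cu²⁺] in the denominator gives [Cu²⁺] = 0.035 M.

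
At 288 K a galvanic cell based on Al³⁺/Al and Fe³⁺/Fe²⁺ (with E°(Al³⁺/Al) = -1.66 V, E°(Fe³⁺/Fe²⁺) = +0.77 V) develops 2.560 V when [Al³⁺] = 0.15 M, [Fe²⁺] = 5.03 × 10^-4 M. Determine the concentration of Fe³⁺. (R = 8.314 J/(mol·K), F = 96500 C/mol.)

0.05 M

From the Nernst equation, ln Q = nF(E° − E)/RT = 3×96500×(2.43 − 2.560)/(8.314×288) = -15.718, so Q = 1.49 × 10^-7.
With Q = [Al³⁺]·[Fe²⁺]^3/[Fe³⁺]^3 and the known concentrations, [Fe³⁺]^3 in the denominator gives [Fe³⁺] = 0.05 M.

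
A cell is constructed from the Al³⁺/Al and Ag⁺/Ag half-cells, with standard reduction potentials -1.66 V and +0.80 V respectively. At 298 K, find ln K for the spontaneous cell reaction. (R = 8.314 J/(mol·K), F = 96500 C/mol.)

E°_cell = +0.80 − (-1.66) = 2.46 V, with n = 3 electrons transferred.
At equilibrium E = 0, so the Nernst equation gives ln K = nFE°/RT = (3)(96500)(2.46)/((8.314)(298)) = 287.45.

ln K = 287.4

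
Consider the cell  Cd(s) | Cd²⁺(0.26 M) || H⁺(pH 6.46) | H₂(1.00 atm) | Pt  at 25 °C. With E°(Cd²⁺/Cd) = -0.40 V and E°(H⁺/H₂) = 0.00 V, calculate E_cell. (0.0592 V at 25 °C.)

0.035 V

The hydrogen couple is the cathode, so E°_cell = 0.40 V; n = 2.
[H⁺] = 10^(−6.46) = 3.5 × 10^-7 M, and Q = [Cd²⁺]·P(H₂) / [H⁺]^2 = 2.16 × 10^12.
E = E° − (0.0592/2) log Q = 0.40 − (0.0592/2)(12.335) = 0.035 V.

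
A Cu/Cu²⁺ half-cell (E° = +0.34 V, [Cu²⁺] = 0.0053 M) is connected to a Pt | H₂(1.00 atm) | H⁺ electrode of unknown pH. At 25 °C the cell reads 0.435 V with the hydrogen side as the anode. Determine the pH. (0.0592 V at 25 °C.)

pH = 2.74

E°_cell = 0.34 V and n = 2.
log Q = n(E° − E)/0.0592 = 2×(0.34 − 0.435)/0.0592 = -3.209.
With Q = [H⁺]^2 / ([Cu²⁺]·P(H₂)), solving for [H⁺] gives log[H⁺] = -2.743, so pH = 2.74.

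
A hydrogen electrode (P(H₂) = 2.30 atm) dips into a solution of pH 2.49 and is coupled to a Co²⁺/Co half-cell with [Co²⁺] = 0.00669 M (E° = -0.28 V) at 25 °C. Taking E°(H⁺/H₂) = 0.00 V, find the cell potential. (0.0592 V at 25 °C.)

0.19 V

The hydrogen couple is the cathode, so E°_cell = 0.28 V; n = 2.
[H⁺] = 10^(−2.49) = 0.0032 M, and Q = [Co²⁺]·P(H₂) / [H⁺]^2 = 1470.
E = E° − (0.0592/2) log Q = 0.28 − (0.0592/2)(3.167) = 0.186 V.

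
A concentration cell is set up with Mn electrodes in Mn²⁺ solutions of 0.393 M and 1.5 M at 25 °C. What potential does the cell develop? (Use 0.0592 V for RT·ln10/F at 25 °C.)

Both half-cells are Mn²⁺/Mn, so E°_cell = 0. The concentrated side is the cathode; the cell reaction moves Mn²⁺ from high to low concentration with n = 2.
Q = [Mn²⁺]_dilute/[Mn²⁺]_conc = 0.393/1.5 = 0.262.
E = 0 − (0.0592/2) log Q = −(0.0592/2)(-0.582) = 0.0172 V.

0.017 V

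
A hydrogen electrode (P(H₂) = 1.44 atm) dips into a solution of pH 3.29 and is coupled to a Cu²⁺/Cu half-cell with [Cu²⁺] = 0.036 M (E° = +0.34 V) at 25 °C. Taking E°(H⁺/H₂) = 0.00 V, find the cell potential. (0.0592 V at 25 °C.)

0.50 V

The Cu²⁺/Cu couple is the cathode, so E°_cell = 0.34 V; n = 2.
[H⁺] = 10^(−3.29) = 5.1 × 10^-4 M, and Q = [H⁺]^2 / ([Cu²⁺]·P(H₂)) = 5.07 × 10^-6.
E = E° − (0.0592/2) log Q = 0.34 − (0.0592/2)(-5.295) = 0.497 V.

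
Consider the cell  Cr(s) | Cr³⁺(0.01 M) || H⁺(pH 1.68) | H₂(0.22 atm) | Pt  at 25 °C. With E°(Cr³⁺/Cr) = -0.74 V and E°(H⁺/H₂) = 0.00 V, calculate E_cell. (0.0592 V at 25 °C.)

0.70 V

The hydrogen couple is the cathode, so E°_cell = 0.74 V; n = 6.
[H⁺] = 10^(−1.68) = 0.021 M, and Q = [Cr³⁺]^2·P(H₂)^3 / [H⁺]^6 = 1.28 × 10^4.
E = E° − (0.0592/6) log Q = 0.74 − (0.0592/6)(4.107) = 0.699 V.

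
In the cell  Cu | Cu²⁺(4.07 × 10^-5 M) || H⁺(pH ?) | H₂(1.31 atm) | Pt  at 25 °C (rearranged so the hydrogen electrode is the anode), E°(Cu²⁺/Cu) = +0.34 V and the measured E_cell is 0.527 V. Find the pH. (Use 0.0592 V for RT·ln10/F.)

pH = 5.30

E°_cell = 0.34 V and n = 2.
log Q = n(E° − E)/0.0592 = 2×(0.34 − 0.527)/0.0592 = -6.318.
With Q = [H⁺]^2 / ([Cu²⁺]·P(H₂)), solving for [H⁺] gives log[H⁺] = -5.295, so pH = 5.30.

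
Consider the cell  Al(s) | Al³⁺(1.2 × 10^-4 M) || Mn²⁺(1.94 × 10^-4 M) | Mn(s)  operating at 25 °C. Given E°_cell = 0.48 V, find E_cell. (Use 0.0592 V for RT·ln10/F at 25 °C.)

Balancing electrons gives n = 6; the reaction quotient is Q = [Al³⁺]^2/[Mn²⁺]^3 = 1970.
At 25 °C, E = E° − (0.0592/n) log Q = 0.48 − (0.0592/6)(3.295) = 0.480 − 0.033 = 0.447 V.

0.447 V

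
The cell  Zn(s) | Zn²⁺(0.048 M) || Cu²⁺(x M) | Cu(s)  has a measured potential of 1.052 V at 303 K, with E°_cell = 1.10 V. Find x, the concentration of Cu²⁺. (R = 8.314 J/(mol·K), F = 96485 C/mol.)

0.0012 M

From the Nernst equation, ln Q = nF(E° − E)/RT = 2×96485×(1.10 − 1.052)/(8.314×303) = 3.677, so Q = 39.5.
With Q = [Zn²⁺]/[Cu²⁺] and the known concentrations, [Cu²⁺] in the denominator gives [Cu²⁺] = 0.0012 M.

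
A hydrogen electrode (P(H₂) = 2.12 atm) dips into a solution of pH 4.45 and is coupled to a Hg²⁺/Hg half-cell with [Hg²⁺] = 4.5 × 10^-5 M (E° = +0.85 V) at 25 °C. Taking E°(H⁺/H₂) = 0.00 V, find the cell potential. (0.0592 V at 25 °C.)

0.99 V

The Hg²⁺/Hg couple is the cathode, so E°_cell = 0.85 V; n = 2.
[H⁺] = 10^(−4.45) = 3.5 × 10^-5 M, and Q = [H⁺]^2 / ([Hg²⁺]·P(H₂)) = 1.32 × 10^-5.
E = E° − (0.0592/2) log Q = 0.85 − (0.0592/2)(-4.880) = 0.994 V.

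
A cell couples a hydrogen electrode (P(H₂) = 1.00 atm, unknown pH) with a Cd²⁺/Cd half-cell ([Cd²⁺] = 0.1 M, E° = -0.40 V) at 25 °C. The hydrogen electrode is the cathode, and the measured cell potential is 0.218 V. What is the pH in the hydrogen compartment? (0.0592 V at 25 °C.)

pH = 3.57

E°_cell = 0.40 V and n = 2.
log Q = n(E° − E)/0.0592 = 2×(0.40 − 0.218)/0.0592 = 6.149.
With Q = [Cd²⁺]·P(H₂) / [H⁺]^2, solving for [H⁺] gives log[H⁺] = -3.574, so pH = 3.57.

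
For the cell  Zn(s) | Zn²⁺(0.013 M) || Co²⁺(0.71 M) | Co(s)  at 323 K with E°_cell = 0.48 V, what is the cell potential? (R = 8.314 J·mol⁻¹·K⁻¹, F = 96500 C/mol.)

0.536 V

Balancing electrons gives n = 2; the reaction quotient is Q = [Zn²⁺]/[Co²⁺] = 0.0183.
E = E° − (RT/nF) ln Q = 0.48 − (8.314×323)/(2×96500) × (-4.000) = 0.480 + 0.056 = 0.536 V.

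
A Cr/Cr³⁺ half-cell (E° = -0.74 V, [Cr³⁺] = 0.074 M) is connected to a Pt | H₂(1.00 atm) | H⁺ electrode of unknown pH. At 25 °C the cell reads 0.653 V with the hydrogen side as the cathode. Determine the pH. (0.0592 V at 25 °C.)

pH = 1.85

E°_cell = 0.74 V and n = 6.
log Q = n(E° − E)/0.0592 = 6×(0.74 − 0.653)/0.0592 = 8.818.
With Q = [Cr³⁺]^2·P(H₂)^3 / [H⁺]^6, solving for [H⁺] gives log[H⁺] = -1.847, so pH = 1.85.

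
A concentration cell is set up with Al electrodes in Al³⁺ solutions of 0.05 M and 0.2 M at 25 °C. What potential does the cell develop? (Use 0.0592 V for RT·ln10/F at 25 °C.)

Both half-cells are Al³⁺/Al, so E°_cell = 0. The concentrated side is the cathode; the cell reaction moves Al³⁺ from high to low concentration with n = 3.
Q = [Al³⁺]_dilute/[Al³⁺]_conc = 0.05/0.2 = 0.250.
E = 0 − (0.0592/3) log Q = −(0.0592/3)(-0.602) = 0.0119 V.

0.012 V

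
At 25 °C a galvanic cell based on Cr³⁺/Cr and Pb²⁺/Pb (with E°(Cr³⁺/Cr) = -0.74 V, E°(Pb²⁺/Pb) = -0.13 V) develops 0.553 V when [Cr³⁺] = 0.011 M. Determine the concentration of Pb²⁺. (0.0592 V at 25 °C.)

From the Nernst equation, log Q = n(E° − E)/0.0592 = 6(0.61 − 0.553)/0.0592 = 5.777, so Q = 5.98 × 10^5.
With Q = [Cr³⁺]^2/[Pb²⁺]^3 and the known concentrations, [Pb²⁺]^3 in the denominator gives [Pb²⁺] = 5.9 × 10^-4 M.

5.9 × 10^-4 M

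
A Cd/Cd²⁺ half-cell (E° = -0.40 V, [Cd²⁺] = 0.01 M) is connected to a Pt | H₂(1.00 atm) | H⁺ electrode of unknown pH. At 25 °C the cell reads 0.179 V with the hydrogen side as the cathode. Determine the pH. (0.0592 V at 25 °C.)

pH = 4.73

E°_cell = 0.40 V and n = 2.
log Q = n(E° − E)/0.0592 = 2×(0.40 − 0.179)/0.0592 = 7.466.
With Q = [Cd²⁺]·P(H₂) / [H⁺]^2, solving for [H⁺] gives log[H⁺] = -4.733, so pH = 4.73.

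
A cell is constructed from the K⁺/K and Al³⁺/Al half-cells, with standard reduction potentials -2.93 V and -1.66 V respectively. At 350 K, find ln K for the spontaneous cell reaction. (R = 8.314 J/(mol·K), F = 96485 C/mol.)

E°_cell = -1.66 − (-2.93) = 1.27 V, with n = 3 electrons transferred.
At equilibrium E = 0, so the Nernst equation gives ln K = nFE°/RT = (3)(96485)(1.27)/((8.314)(350)) = 126.33.

ln K = 126.3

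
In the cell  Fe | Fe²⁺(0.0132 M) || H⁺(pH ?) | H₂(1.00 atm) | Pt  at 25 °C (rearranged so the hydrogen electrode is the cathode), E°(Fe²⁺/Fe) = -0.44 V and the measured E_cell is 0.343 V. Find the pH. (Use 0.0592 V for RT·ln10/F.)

E°_cell = 0.44 V and n = 2.
log Q = n(E° − E)/0.0592 = 2×(0.44 − 0.343)/0.0592 = 3.277.
With Q = [Fe²⁺]·P(H₂) / [H⁺]^2, solving for [H⁺] gives log[H⁺] = -2.578, so pH = 2.58.

pH = 2.58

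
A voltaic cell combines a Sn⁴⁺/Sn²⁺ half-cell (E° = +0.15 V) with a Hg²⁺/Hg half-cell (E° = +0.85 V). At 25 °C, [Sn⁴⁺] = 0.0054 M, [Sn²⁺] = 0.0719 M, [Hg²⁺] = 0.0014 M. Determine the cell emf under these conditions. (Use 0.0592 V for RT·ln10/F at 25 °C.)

0.649 V

The Hg²⁺/Hg couple has the higher reduction potential and acts as the cathode, so E°_cell = +0.85 − (+0.15) = 0.70 V.
Balancing electrons gives n = 2; the reaction quotient is Q = [Sn⁴⁺]/([Sn²⁺]·[Hg²⁺]) = 53.6.
At 25 °C, E = E° − (0.0592/n) log Q = 0.70 − (0.0592/2)(1.730) = 0.700 − 0.051 = 0.649 V.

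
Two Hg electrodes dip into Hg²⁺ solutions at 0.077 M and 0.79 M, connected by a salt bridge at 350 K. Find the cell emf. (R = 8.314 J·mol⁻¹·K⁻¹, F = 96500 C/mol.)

0.035 V

Both half-cells are Hg²⁺/Hg, so E°_cell = 0. The concentrated side is the cathode; the cell reaction moves Hg²⁺ from high to low concentration with n = 2.
Q = [Hg²⁺]_dilute/[Hg²⁺]_conc = 0.077/0.79 = 0.0975.
E = 0 − (RT/nF) ln Q = −((8.314×350)/(2×96500))(-2.328) = 0.0351 V.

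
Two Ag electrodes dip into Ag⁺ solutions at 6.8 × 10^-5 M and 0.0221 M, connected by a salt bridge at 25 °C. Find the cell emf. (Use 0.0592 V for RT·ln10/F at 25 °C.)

0.15 V

Both half-cells are Ag⁺/Ag, so E°_cell = 0. The concentrated side is the cathode; the cell reaction moves Ag⁺ from high to low concentration with n = 1.
Q = [Ag⁺]_dilute/[Ag⁺]_conc = 6.8 × 10^-5/0.0221 = 0.00308.
E = 0 − (0.0592/1) log Q = −(0.0592/1)(-2.512) = 0.1487 V.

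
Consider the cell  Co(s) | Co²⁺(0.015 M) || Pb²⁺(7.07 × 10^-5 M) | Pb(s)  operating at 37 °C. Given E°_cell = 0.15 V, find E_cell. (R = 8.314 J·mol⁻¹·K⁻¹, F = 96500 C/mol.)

0.078 V

Balancing electrons gives n = 2; the reaction quotient is Q = [Co²⁺]/[Pb²⁺] = 212.
E = E° − (RT/nF) ln Q = 0.15 − (8.314×310)/(2×96500) × (5.357) = 0.150 − 0.072 = 0.078 V.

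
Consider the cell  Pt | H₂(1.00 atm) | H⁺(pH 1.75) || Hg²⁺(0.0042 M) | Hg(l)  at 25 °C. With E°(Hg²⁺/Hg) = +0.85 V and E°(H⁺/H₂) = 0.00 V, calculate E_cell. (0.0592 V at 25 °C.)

The Hg²⁺/Hg couple is the cathode, so E°_cell = 0.85 V; n = 2.
[H⁺] = 10^(−1.75) = 0.018 M, and Q = [H⁺]^2 / ([Hg²⁺]·P(H₂)) = 0.0753.
E = E° − (0.0592/2) log Q = 0.85 − (0.0592/2)(-1.123) = 0.883 V.

0.88 V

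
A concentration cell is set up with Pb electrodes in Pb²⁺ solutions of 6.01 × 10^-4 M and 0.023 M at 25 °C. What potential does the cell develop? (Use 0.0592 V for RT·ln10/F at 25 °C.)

Both half-cells are Pb²⁺/Pb, so E°_cell = 0. The concentrated side is the cathode; the cell reaction moves Pb²⁺ from high to low concentration with n = 2.
Q = [Pb²⁺]_dilute/[Pb²⁺]_conc = 6.01 × 10^-4/0.023 = 0.0261.
E = 0 − (0.0592/2) log Q = −(0.0592/2)(-1.583) = 0.0469 V.

0.047 V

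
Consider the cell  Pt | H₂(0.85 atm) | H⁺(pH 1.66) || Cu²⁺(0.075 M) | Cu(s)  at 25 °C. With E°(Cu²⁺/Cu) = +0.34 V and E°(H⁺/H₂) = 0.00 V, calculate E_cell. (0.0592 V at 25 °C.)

0.40 V

The Cu²⁺/Cu couple is the cathode, so E°_cell = 0.34 V; n = 2.
[H⁺] = 10^(−1.66) = 0.022 M, and Q = [H⁺]^2 / ([Cu²⁺]·P(H₂)) = 0.00751.
E = E° − (0.0592/2) log Q = 0.34 − (0.0592/2)(-2.124) = 0.403 V.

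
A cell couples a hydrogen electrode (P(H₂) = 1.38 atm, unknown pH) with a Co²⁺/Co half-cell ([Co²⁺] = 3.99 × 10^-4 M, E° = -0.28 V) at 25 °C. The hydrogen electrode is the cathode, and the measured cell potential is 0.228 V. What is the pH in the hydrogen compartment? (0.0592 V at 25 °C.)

pH = 2.51

E°_cell = 0.28 V and n = 2.
log Q = n(E° − E)/0.0592 = 2×(0.28 − 0.228)/0.0592 = 1.757.
With Q = [Co²⁺]·P(H₂) / [H⁺]^2, solving for [H⁺] gives log[H⁺] = -2.508, so pH = 2.51.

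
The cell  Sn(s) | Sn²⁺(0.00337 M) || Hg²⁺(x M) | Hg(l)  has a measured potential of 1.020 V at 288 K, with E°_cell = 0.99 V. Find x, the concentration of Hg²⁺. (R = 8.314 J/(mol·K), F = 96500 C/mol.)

From the Nernst equation, ln Q = nF(E° − E)/RT = 2×96500×(0.99 − 1.020)/(8.314×288) = -2.418, so Q = 0.0891.
With Q = [Sn²⁺]/[Hg²⁺] and the known concentrations, [Hg²⁺] in the denominator gives [Hg²⁺] = 0.038 M.

0.038 M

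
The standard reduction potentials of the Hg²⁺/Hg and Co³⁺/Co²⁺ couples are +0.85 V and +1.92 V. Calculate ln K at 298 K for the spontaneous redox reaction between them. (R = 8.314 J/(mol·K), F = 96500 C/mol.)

E°_cell = +1.92 − (+0.85) = 1.07 V, with n = 2 electrons transferred.
At equilibrium E = 0, so the Nernst equation gives ln K = nFE°/RT = (2)(96500)(1.07)/((8.314)(298)) = 83.35.

ln K = 83.4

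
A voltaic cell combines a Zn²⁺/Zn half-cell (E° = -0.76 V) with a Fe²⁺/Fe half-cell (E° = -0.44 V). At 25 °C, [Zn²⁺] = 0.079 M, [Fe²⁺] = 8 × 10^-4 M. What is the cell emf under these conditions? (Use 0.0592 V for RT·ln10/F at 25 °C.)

The Fe²⁺/Fe couple has the higher reduction potential and acts as the cathode, so E°_cell = -0.44 − (-0.76) = 0.32 V.
Balancing electrons gives n = 2; the reaction quotient is Q = [Zn²⁺]/[Fe²⁺] = 98.8.
At 25 °C, E = E° − (0.0592/n) log Q = 0.32 − (0.0592/2)(1.995) = 0.320 − 0.059 = 0.261 V.

0.261 V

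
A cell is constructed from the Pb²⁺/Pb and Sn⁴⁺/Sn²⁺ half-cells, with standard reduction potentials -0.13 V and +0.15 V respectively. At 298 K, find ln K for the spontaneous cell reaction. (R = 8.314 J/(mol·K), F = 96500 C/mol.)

ln K = 21.8

E°_cell = +0.15 − (-0.13) = 0.28 V, with n = 2 electrons transferred.
At equilibrium E = 0, so the Nernst equation gives ln K = nFE°/RT = (2)(96500)(0.28)/((8.314)(298)) = 21.81.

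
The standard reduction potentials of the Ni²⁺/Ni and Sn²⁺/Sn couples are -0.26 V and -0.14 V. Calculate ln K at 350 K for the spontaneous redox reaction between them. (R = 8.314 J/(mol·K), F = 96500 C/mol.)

E°_cell = -0.14 − (-0.26) = 0.12 V, with n = 2 electrons transferred.
At equilibrium E = 0, so the Nernst equation gives ln K = nFE°/RT = (2)(96500)(0.12)/((8.314)(350)) = 7.96.

ln K = 8.0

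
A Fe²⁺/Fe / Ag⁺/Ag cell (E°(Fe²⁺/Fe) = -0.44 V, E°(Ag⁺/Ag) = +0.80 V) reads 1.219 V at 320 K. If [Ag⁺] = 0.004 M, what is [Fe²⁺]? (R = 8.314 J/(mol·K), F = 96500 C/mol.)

7.3 × 10^-5 M

From the Nernst equation, ln Q = nF(E° − E)/RT = 2×96500×(1.24 − 1.219)/(8.314×320) = 1.523, so Q = 4.59.
With Q = [Fe²⁺]/[Ag⁺]^2 and the known concentrations, [Fe²⁺] in the numerator gives [Fe²⁺] = 7.3 × 10^-5 M.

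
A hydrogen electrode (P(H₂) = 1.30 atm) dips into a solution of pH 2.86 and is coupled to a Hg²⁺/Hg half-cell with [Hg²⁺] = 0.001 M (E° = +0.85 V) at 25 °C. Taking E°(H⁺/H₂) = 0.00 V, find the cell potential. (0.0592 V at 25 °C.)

0.93 V

The Hg²⁺/Hg couple is the cathode, so E°_cell = 0.85 V; n = 2.
[H⁺] = 10^(−2.86) = 0.0014 M, and Q = [H⁺]^2 / ([Hg²⁺]·P(H₂)) = 0.00147.
E = E° − (0.0592/2) log Q = 0.85 − (0.0592/2)(-2.834) = 0.934 V.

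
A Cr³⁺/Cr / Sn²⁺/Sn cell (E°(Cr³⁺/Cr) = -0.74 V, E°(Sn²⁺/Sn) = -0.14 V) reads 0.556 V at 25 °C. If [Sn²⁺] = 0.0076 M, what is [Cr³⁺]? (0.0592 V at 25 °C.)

0.11 M

From the Nernst equation, log Q = n(E° − E)/0.0592 = 6(0.60 − 0.556)/0.0592 = 4.459, so Q = 2.88 × 10^4.
With Q = [Cr³⁺]^2/[Sn²⁺]^3 and the known concentrations, [Cr³⁺]^2 in the numerator gives [Cr³⁺] = 0.11 M.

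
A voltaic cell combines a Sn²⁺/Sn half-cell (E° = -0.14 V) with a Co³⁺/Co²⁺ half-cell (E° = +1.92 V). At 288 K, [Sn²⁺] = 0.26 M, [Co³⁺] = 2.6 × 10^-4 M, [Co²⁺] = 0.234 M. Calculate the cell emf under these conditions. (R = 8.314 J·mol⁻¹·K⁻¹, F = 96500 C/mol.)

The Co³⁺/Co²⁺ couple has the higher reduction potential and acts as the cathode, so E°_cell = +1.92 − (-0.14) = 2.06 V.
Balancing electrons gives n = 2; the reaction quotient is Q = [Sn²⁺]·[Co²⁺]^2/[Co³⁺]^2 = 2.11 × 10^5.
E = E° − (RT/nF) ln Q = 2.06 − (8.314×288)/(2×96500) × (12.258) = 2.060 − 0.152 = 1.908 V.

1.91 V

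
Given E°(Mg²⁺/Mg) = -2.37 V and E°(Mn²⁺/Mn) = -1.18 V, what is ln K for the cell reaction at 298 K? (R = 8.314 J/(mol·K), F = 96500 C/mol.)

ln K = 92.7

E°_cell = -1.18 − (-2.37) = 1.19 V, with n = 2 electrons transferred.
At equilibrium E = 0, so the Nernst equation gives ln K = nFE°/RT = (2)(96500)(1.19)/((8.314)(298)) = 92.70.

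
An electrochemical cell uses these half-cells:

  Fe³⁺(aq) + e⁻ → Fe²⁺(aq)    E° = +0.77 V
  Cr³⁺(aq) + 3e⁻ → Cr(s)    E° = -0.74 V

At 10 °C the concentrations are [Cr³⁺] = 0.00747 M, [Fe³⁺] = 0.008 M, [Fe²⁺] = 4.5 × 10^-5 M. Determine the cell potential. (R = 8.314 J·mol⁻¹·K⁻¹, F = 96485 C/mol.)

The Fe³⁺/Fe²⁺ couple has the higher reduction potential and acts as the cathode, so E°_cell = +0.77 − (-0.74) = 1.51 V.
Balancing electrons gives n = 3; the reaction quotient is Q = [Cr³⁺]·[Fe²⁺]^3/[Fe³⁺]^3 = 1.33 × 10^-9.
E = E° − (RT/nF) ln Q = 1.51 − (8.314×283)/(3×96485) × (-20.438) = 1.510 + 0.166 = 1.676 V.

1.68 V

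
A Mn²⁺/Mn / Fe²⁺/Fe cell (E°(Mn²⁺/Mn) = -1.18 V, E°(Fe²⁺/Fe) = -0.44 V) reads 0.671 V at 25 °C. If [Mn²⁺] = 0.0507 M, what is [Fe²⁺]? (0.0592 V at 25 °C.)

From the Nernst equation, log Q = n(E° − E)/0.0592 = 2(0.74 − 0.671)/0.0592 = 2.331, so Q = 214.
With Q = [Mn²⁺]/[Fe²⁺] and the known concentrations, [Fe²⁺] in the denominator gives [Fe²⁺] = 2.4 × 10^-4 M.

2.4 × 10^-4 M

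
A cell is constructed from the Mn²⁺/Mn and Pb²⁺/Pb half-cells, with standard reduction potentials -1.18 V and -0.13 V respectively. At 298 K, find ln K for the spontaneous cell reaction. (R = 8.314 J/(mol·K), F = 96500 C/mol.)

E°_cell = -0.13 − (-1.18) = 1.05 V, with n = 2 electrons transferred.
At equilibrium E = 0, so the Nernst equation gives ln K = nFE°/RT = (2)(96500)(1.05)/((8.314)(298)) = 81.79.

ln K = 81.8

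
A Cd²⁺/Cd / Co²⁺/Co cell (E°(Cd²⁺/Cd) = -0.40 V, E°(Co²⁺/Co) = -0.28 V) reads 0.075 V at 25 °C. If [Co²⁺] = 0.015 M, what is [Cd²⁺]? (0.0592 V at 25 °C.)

0.5 M

From the Nernst equation, log Q = n(E° − E)/0.0592 = 2(0.12 − 0.075)/0.0592 = 1.520, so Q = 33.1.
With Q = [Cd²⁺]/[Co²⁺] and the known concentrations, [Cd²⁺] in the numerator gives [Cd²⁺] = 0.5 M.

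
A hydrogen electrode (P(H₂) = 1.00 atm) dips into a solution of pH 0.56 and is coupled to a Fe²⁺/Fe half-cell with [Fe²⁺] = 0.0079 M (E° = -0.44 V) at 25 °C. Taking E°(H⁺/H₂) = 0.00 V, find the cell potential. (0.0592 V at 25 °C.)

The hydrogen couple is the cathode, so E°_cell = 0.44 V; n = 2.
[H⁺] = 10^(−0.56) = 0.28 M, and Q = [Fe²⁺]·P(H₂) / [H⁺]^2 = 0.104.
E = E° − (0.0592/2) log Q = 0.44 − (0.0592/2)(-0.982) = 0.469 V.

0.47 V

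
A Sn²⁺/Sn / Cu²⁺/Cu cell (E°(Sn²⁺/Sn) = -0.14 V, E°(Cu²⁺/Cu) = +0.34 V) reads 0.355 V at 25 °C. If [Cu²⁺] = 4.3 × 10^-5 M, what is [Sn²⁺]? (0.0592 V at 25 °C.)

0.72 M

From the Nernst equation, log Q = n(E° − E)/0.0592 = 2(0.48 − 0.355)/0.0592 = 4.223, so Q = 1.67 × 10^4.
With Q = [Sn²⁺]/[Cu²⁺] and the known concentrations, [Sn²⁺] in the numerator gives [Sn²⁺] = 0.72 M.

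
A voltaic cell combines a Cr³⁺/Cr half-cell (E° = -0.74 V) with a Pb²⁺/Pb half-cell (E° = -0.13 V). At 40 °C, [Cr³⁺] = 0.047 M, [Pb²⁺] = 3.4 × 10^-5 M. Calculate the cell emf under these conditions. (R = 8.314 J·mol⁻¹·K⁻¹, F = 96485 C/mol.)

0.499 V

The Pb²⁺/Pb couple has the higher reduction potential and acts as the cathode, so E°_cell = -0.13 − (-0.74) = 0.61 V.
Balancing electrons gives n = 6; the reaction quotient is Q = [Cr³⁺]^2/[Pb²⁺]^3 = 5.62 × 10^10.
E = E° − (RT/nF) ln Q = 0.61 − (8.314×313)/(6×96485) × (24.752) = 0.610 − 0.111 = 0.499 V.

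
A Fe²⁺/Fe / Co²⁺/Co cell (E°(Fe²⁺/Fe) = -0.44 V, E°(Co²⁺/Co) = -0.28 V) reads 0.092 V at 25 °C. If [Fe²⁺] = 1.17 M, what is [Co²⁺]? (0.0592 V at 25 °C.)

From the Nernst equation, log Q = n(E° − E)/0.0592 = 2(0.16 − 0.092)/0.0592 = 2.297, so Q = 198.
With Q = [Fe²⁺]/[Co²⁺] and the known concentrations, [Co²⁺] in the denominator gives [Co²⁺] = 0.0059 M.

0.0059 M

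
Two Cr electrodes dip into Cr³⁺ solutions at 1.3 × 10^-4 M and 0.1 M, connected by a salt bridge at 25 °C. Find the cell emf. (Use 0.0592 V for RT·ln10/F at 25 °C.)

0.057 V

Both half-cells are Cr³⁺/Cr, so E°_cell = 0. The concentrated side is the cathode; the cell reaction moves Cr³⁺ from high to low concentration with n = 3.
Q = [Cr³⁺]_dilute/[Cr³⁺]_conc = 1.3 × 10^-4/0.1 = 0.00130.
E = 0 − (0.0592/3) log Q = −(0.0592/3)(-2.886) = 0.0570 V.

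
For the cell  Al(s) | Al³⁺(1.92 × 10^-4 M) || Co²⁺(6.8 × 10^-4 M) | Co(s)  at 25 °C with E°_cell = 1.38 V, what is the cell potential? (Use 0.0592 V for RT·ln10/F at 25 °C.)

Balancing electrons gives n = 6; the reaction quotient is Q = [Al³⁺]^2/[Co²⁺]^3 = 117.
At 25 °C, E = E° − (0.0592/n) log Q = 1.38 − (0.0592/6)(2.069) = 1.380 − 0.020 = 1.360 V.

1.36 V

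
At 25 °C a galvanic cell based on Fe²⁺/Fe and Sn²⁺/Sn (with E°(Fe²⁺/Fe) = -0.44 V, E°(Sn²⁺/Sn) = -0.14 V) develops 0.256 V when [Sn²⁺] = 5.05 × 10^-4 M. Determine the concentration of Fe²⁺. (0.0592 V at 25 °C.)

0.015 M

From the Nernst equation, log Q = n(E° − E)/0.0592 = 2(0.30 − 0.256)/0.0592 = 1.486, so Q = 30.7.
With Q = [Fe²⁺]/[Sn²⁺] and the known concentrations, [Fe²⁺] in the numerator gives [Fe²⁺] = 0.015 M.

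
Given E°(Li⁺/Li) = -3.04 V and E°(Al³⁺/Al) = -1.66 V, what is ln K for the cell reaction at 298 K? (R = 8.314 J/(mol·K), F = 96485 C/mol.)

ln K = 161.2

E°_cell = -1.66 − (-3.04) = 1.38 V, with n = 3 electrons transferred.
At equilibrium E = 0, so the Nernst equation gives ln K = nFE°/RT = (3)(96485)(1.38)/((8.314)(298)) = 161.23.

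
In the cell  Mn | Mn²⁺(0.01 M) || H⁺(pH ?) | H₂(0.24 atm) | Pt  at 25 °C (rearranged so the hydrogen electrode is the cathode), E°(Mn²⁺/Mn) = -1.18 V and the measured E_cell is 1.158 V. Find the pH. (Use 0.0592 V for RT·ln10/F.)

pH = 1.68

E°_cell = 1.18 V and n = 2.
log Q = n(E° − E)/0.0592 = 2×(1.18 − 1.158)/0.0592 = 0.743.
With Q = [Mn²⁺]·P(H₂) / [H⁺]^2, solving for [H⁺] gives log[H⁺] = -1.682, so pH = 1.68.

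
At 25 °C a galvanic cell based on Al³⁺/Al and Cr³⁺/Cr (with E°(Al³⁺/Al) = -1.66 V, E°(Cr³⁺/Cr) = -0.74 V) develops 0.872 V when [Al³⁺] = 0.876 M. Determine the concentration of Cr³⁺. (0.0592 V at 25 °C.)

0.0032 M

From the Nernst equation, log Q = n(E° − E)/0.0592 = 3(0.92 − 0.872)/0.0592 = 2.432, so Q = 271.
With Q = [Al³⁺]/[Cr³⁺] and the known concentrations, [Cr³⁺] in the denominator gives [Cr³⁺] = 0.0032 M.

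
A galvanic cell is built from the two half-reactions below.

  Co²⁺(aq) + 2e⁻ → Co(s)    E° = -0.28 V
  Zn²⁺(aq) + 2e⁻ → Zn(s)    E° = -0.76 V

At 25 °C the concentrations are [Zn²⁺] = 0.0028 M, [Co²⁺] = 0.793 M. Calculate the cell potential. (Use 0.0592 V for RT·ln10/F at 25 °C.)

0.553 V

The Co²⁺/Co couple has the higher reduction potential and acts as the cathode, so E°_cell = -0.28 − (-0.76) = 0.48 V.
Balancing electrons gives n = 2; the reaction quotient is Q = [Zn²⁺]/[Co²⁺] = 0.00353.
At 25 °C, E = E° − (0.0592/n) log Q = 0.48 − (0.0592/2)(-2.452) = 0.480 + 0.073 = 0.553 V.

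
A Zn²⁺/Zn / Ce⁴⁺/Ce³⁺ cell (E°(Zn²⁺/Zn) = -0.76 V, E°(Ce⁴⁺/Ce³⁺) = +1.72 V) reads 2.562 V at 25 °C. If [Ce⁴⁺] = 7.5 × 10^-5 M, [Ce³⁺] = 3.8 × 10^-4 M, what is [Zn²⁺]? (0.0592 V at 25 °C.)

6.6 × 10^-5 M

From the Nernst equation, log Q = n(E° − E)/0.0592 = 2(2.48 − 2.562)/0.0592 = -2.770, so Q = 0.00170.
With Q = [Zn²⁺]·[Ce³⁺]^2/[Ce⁴⁺]^2 and the known concentrations, [Zn²⁺] in the numerator gives [Zn²⁺] = 6.6 × 10^-5 M.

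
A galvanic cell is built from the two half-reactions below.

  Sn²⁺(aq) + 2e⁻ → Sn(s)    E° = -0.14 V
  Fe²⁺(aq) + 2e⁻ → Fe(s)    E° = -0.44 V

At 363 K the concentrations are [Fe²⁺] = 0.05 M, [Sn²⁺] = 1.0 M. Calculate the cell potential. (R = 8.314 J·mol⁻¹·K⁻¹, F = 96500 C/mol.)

0.347 V

The Sn²⁺/Sn couple has the higher reduction potential and acts as the cathode, so E°_cell = -0.14 − (-0.44) = 0.30 V.
Balancing electrons gives n = 2; the reaction quotient is Q = [Fe²⁺]/[Sn²⁺] = 0.0500.
E = E° − (RT/nF) ln Q = 0.30 − (8.314×363)/(2×96500) × (-2.996) = 0.300 + 0.047 = 0.347 V.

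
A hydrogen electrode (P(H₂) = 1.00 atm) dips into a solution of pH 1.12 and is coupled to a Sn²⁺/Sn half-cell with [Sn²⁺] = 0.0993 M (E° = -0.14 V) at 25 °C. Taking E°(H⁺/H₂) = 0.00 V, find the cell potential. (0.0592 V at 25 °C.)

0.10 V

The hydrogen couple is the cathode, so E°_cell = 0.14 V; n = 2.
[H⁺] = 10^(−1.12) = 0.076 M, and Q = [Sn²⁺]·P(H₂) / [H⁺]^2 = 17.3.
E = E° − (0.0592/2) log Q = 0.14 − (0.0592/2)(1.237) = 0.103 V.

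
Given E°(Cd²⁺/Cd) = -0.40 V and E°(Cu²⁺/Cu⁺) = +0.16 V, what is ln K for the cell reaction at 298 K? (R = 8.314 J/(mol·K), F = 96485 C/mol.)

ln K = 43.6

E°_cell = +0.16 − (-0.40) = 0.56 V, with n = 2 electrons transferred.
At equilibrium E = 0, so the Nernst equation gives ln K = nFE°/RT = (2)(96485)(0.56)/((8.314)(298)) = 43.62.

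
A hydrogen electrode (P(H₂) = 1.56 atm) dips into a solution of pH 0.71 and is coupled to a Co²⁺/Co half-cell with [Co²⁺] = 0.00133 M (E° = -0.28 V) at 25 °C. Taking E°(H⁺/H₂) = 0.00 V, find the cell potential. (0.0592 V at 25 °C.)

0.32 V

The hydrogen couple is the cathode, so E°_cell = 0.28 V; n = 2.
[H⁺] = 10^(−0.71) = 0.19 M, and Q = [Co²⁺]·P(H₂) / [H⁺]^2 = 0.0546.
E = E° − (0.0592/2) log Q = 0.28 − (0.0592/2)(-1.263) = 0.317 V.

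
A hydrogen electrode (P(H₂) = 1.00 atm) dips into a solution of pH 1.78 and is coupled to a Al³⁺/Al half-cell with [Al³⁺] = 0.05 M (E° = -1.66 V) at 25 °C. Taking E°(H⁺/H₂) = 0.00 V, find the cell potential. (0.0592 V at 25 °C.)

The hydrogen couple is the cathode, so E°_cell = 1.66 V; n = 6.
[H⁺] = 10^(−1.78) = 0.017 M, and Q = [Al³⁺]^2·P(H₂)^3 / [H⁺]^6 = 1.2 × 10^8.
E = E° − (0.0592/6) log Q = 1.66 − (0.0592/6)(8.078) = 1.580 V.

1.58 V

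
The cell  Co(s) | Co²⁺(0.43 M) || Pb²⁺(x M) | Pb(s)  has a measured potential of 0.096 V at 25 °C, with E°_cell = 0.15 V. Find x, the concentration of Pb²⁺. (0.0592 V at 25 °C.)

From the Nernst equation, log Q = n(E° − E)/0.0592 = 2(0.15 − 0.096)/0.0592 = 1.824, so Q = 66.7.
With Q = [Co²⁺]/[Pb²⁺] and the known concentrations, [Pb²⁺] in the denominator gives [Pb²⁺] = 0.0064 M.

0.0064 M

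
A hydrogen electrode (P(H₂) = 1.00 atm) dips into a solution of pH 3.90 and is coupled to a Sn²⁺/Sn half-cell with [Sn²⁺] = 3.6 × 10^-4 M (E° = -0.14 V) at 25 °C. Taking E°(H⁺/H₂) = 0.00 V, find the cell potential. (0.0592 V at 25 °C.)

0.011 V

The hydrogen couple is the cathode, so E°_cell = 0.14 V; n = 2.
[H⁺] = 10^(−3.90) = 1.3 × 10^-4 M, and Q = [Sn²⁺]·P(H₂) / [H⁺]^2 = 2.27 × 10^4.
E = E° − (0.0592/2) log Q = 0.14 − (0.0592/2)(4.356) = 0.011 V.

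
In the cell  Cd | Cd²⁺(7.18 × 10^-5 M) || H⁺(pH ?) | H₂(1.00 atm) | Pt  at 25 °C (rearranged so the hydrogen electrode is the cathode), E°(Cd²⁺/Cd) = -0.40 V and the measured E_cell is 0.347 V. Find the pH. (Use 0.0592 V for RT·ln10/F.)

pH = 2.97

E°_cell = 0.40 V and n = 2.
log Q = n(E° − E)/0.0592 = 2×(0.40 − 0.347)/0.0592 = 1.791.
With Q = [Cd²⁺]·P(H₂) / [H⁺]^2, solving for [H⁺] gives log[H⁺] = -2.967, so pH = 2.97.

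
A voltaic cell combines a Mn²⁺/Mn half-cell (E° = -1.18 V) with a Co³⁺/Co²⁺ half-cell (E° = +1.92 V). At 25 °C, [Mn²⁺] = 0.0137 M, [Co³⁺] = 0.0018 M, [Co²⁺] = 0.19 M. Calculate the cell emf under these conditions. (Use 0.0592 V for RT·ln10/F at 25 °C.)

The Co³⁺/Co²⁺ couple has the higher reduction potential and acts as the cathode, so E°_cell = +1.92 − (-1.18) = 3.10 V.
Balancing electrons gives n = 2; the reaction quotient is Q = [Mn²⁺]·[Co²⁺]^2/[Co³⁺]^2 = 153.
At 25 °C, E = E° − (0.0592/n) log Q = 3.10 − (0.0592/2)(2.184) = 3.100 − 0.065 = 3.035 V.

3.04 V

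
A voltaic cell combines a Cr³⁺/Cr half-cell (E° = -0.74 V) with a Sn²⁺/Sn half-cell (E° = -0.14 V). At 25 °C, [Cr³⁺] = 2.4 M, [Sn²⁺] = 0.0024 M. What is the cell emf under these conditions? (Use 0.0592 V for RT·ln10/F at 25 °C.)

0.515 V

The Sn²⁺/Sn couple has the higher reduction potential and acts as the cathode, so E°_cell = -0.14 − (-0.74) = 0.60 V.
Balancing electrons gives n = 6; the reaction quotient is Q = [Cr³⁺]^2/[Sn²⁺]^3 = 4.17 × 10^8.
At 25 °C, E = E° − (0.0592/n) log Q = 0.60 − (0.0592/6)(8.620) = 0.600 − 0.085 = 0.515 V.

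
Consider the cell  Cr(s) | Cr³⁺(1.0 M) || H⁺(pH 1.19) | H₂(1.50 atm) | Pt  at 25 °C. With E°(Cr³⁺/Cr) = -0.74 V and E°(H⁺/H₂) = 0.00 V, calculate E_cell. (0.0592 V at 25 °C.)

0.66 V

The hydrogen couple is the cathode, so E°_cell = 0.74 V; n = 6.
[H⁺] = 10^(−1.19) = 0.065 M, and Q = [Cr³⁺]^2·P(H₂)^3 / [H⁺]^6 = 4.66 × 10^7.
E = E° − (0.0592/6) log Q = 0.74 − (0.0592/6)(7.668) = 0.664 V.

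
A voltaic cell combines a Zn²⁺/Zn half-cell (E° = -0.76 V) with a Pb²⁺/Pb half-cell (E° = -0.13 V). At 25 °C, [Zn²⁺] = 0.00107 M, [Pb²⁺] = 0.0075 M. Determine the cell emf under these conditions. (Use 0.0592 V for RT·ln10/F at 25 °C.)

The Pb²⁺/Pb couple has the higher reduction potential and acts as the cathode, so E°_cell = -0.13 − (-0.76) = 0.63 V.
Balancing electrons gives n = 2; the reaction quotient is Q = [Zn²⁺]/[Pb²⁺] = 0.143.
At 25 °C, E = E° − (0.0592/n) log Q = 0.63 − (0.0592/2)(-0.846) = 0.630 + 0.025 = 0.655 V.

0.655 V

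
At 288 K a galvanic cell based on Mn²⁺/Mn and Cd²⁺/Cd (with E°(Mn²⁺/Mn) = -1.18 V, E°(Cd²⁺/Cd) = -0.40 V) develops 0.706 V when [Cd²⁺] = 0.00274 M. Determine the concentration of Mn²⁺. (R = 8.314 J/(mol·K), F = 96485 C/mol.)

1.1 M

From the Nernst equation, ln Q = nF(E° − E)/RT = 2×96485×(0.78 − 0.706)/(8.314×288) = 5.964, so Q = 389.
With Q = [Mn²⁺]/[Cd²⁺] and the known concentrations, [Mn²⁺] in the numerator gives [Mn²⁺] = 1.1 M.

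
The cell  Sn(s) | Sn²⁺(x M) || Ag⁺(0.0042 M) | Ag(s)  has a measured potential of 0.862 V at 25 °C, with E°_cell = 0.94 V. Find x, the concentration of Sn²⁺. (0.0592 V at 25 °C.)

0.0076 M

From the Nernst equation, log Q = n(E° − E)/0.0592 = 2(0.94 − 0.862)/0.0592 = 2.635, so Q = 432.
With Q = [Sn²⁺]/[Ag⁺]^2 and the known concentrations, [Sn²⁺] in the numerator gives [Sn²⁺] = 0.0076 M.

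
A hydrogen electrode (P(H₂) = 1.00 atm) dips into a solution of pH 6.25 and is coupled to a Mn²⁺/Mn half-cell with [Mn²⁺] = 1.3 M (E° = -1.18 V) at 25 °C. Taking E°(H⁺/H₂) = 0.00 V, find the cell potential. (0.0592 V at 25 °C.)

0.81 V

The hydrogen couple is the cathode, so E°_cell = 1.18 V; n = 2.
[H⁺] = 10^(−6.25) = 5.6 × 10^-7 M, and Q = [Mn²⁺]·P(H₂) / [H⁺]^2 = 4.11 × 10^12.
E = E° − (0.0592/2) log Q = 1.18 − (0.0592/2)(12.614) = 0.807 V.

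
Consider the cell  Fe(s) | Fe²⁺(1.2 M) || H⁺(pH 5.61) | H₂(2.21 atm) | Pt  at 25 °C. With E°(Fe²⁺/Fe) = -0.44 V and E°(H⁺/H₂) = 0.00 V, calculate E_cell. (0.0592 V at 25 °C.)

The hydrogen couple is the cathode, so E°_cell = 0.44 V; n = 2.
[H⁺] = 10^(−5.61) = 2.5 × 10^-6 M, and Q = [Fe²⁺]·P(H₂) / [H⁺]^2 = 4.4 × 10^11.
E = E° − (0.0592/2) log Q = 0.44 − (0.0592/2)(11.644) = 0.095 V.

0.095 V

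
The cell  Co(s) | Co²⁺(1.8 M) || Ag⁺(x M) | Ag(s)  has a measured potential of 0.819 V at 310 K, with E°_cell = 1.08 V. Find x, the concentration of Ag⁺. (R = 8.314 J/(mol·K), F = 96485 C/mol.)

From the Nernst equation, ln Q = nF(E° − E)/RT = 2×96485×(1.08 − 0.819)/(8.314×310) = 19.542, so Q = 3.07 × 10^8.
With Q = [Co²⁺]/[Ag⁺]^2 and the known concentrations, [Ag⁺]^2 in the denominator gives [Ag⁺] = 7.7 × 10^-5 M.

7.7 × 10^-5 M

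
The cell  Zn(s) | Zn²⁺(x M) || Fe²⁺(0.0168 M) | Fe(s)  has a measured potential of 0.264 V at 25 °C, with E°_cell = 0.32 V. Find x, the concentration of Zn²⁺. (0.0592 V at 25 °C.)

From the Nernst equation, log Q = n(E° − E)/0.0592 = 2(0.32 − 0.264)/0.0592 = 1.892, so Q = 78.0.
With Q = [Zn²⁺]/[Fe²⁺] and the known concentrations, [Zn²⁺] in the numerator gives [Zn²⁺] = 1.3 M.

1.3 M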